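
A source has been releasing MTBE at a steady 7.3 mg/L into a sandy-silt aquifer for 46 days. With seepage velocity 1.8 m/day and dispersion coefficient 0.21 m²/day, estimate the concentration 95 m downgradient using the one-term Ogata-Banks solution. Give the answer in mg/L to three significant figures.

0.0201 mg/L

For a continuous step input, C/C₀ ≈ ½·erfc((x−vt)/(2√(Dt))).
vt = 1.8 × 46 = 82.8 m and 2√(Dt) = 2√(0.21 × 46) = 6.216 m.
Argument (x−vt)/(2√(Dt)) = (95 − 82.8)/6.216 = 1.963; ½·erfc(1.963) = 0.002751.
C = 7.3 × 0.002751 = 0.0201 mg/L.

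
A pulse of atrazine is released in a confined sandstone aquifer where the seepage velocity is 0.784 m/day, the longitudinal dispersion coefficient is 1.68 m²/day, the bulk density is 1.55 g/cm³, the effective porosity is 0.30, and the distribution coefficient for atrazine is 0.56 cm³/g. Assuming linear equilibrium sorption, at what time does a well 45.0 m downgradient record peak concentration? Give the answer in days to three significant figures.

213 days

Retardation factor R = 1 + ρ_b·K_d/n = 1 + 1.55 × 0.56/0.30 = 3.893.
Sorption retards both mechanisms: v_R = v/R = 0.2014 m/day, D_R = D/R = 0.4315 m²/day.
Peak time from v_R²t² + 2D_R t − x² = 0: t = (√(D_R² + v_R²x²) − D_R)/v_R².
√(D_R² + v_R²x²) = √(0.4315² + 0.2014² × 45.0²) = 9.073; v_R² = 0.04056.
t = (9.073 − 0.4315)/0.04056 = 213 days.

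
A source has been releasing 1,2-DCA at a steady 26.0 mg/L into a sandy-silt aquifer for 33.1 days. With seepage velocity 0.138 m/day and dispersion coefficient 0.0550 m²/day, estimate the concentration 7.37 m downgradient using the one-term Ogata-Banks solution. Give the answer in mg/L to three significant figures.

For a continuous step input, C/C₀ ≈ ½·erfc((x−vt)/(2√(Dt))).
vt = 0.138 × 33.1 = 4.5678 m and 2√(Dt) = 2√(0.0550 × 33.1) = 2.699 m.
Argument (x−vt)/(2√(Dt)) = (7.37 − 4.5678)/2.699 = 1.038; ½·erfc(1.038) = 0.07106.
C = 26.0 × 0.07106 = 1.85 mg/L.

1.85 mg/L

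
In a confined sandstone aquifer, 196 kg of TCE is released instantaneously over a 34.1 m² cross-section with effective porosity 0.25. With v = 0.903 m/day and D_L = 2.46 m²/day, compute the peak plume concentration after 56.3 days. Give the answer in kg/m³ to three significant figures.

The peak of an instantaneous 1D plume sits at x = vt; there the Gaussian factor is 1 and C_max = M/(n_e·A·√(4πDt)), where n_e·A is the pore area the mass is dissolved in.
√(4πDt) = √(4π × 2.46 × 56.3) = 41.72 m, so C_max = 196/(0.25 × 34.1 × 41.72) = 0.551 kg/m³.

0.551 kg/m³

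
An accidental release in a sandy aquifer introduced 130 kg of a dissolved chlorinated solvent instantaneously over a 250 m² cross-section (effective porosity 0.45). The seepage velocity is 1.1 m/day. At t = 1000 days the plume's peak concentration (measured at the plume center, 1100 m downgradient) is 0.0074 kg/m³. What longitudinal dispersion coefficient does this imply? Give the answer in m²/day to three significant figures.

At the plume center C_max = M/(n_e·A·√(4πDt)), so D = M²/(4πt·(n_e·A·C_max)²).
n_e·A·C_max = 0.45 × 250 × 0.0074 = 0.8325 kg/m.
D = 130²/(4π × 1000 × 0.8325²) = 1.94 m²/day.

1.94 m²/day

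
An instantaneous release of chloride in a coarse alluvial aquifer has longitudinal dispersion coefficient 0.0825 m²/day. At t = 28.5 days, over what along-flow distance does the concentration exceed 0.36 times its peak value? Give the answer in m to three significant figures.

6.20 m

The plume is Gaussian with σ = √(2Dt) = √(2 × 0.0825 × 28.5) = 2.169 m.
C/C_peak = exp(−Δx²/(2σ²)) = 0.36 ⇒ Δx = σ·√(−2 ln 0.36) = 2.169 × 1.429 = 3.100 m.
Width = 2Δx = 6.20 m.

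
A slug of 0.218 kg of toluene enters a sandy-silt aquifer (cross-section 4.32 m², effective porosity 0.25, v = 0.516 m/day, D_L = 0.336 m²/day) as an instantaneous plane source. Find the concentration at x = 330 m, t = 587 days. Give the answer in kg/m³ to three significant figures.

For an instantaneous plane source, C(x,t) = M/(n_e·A·√(4πDt)) · exp(−(x−vt)²/(4Dt)), with n_e·A the pore (flow) area.
Plume center vt = 0.516 × 587 = 302.892 m, so the well at 330 m is 27.108 m downgradient of the peak.
√(4πDt) = 49.78 m, giving peak height M/(n_e·A·√(4πDt)) = 0.218/(0.25 × 4.32 × 49.78) = 0.004055 kg/m³.
(x−vt)²/(4Dt) = (27.108)²/(4 × 0.336 × 587) = 0.9314; exp(−0.9314) = 0.3940.
C = 0.004055 × 0.3940 = 0.00160 kg/m³.

0.00160 kg/m³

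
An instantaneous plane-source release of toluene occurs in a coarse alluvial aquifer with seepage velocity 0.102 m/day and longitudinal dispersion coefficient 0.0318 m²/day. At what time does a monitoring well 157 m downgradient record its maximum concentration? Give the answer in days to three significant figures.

For the 1D instantaneous-source solution, setting ∂C/∂t = 0 at fixed x gives v²t² + 2Dt − x² = 0, so t = (√(D² + v²x²) − D)/v².
√(D² + v²x²) = √(0.0318² + 0.102² × 157²) = 16.01; v² = 0.010404.
t = (16.01 − 0.0318)/0.010404 = 1540 days (vs. the pure-advection estimate x/v = 1540 d).

1540 days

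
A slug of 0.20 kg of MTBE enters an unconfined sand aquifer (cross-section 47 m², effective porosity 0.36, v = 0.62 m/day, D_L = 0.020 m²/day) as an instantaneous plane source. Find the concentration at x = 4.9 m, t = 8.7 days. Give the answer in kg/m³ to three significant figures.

0.00563 kg/m³

For an instantaneous plane source, C(x,t) = M/(n_e·A·√(4πDt)) · exp(−(x−vt)²/(4Dt)), with n_e·A the pore (flow) area.
Plume center vt = 0.62 × 8.7 = 5.394 m, so the well at 4.9 m is 0.494 m upgradient of the peak.
√(4πDt) = 1.479 m, giving peak height M/(n_e·A·√(4πDt)) = 0.20/(0.36 × 47 × 1.479) = 0.007992 kg/m³.
(x−vt)²/(4Dt) = (-0.494)²/(4 × 0.020 × 8.7) = 0.3506; exp(−0.3506) = 0.7043.
C = 0.007992 × 0.7043 = 0.00563 kg/m³.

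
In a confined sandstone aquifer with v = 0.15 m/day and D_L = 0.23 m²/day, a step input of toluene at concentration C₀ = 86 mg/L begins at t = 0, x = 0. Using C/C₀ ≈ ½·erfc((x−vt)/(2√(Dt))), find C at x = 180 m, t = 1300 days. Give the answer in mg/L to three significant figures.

For a continuous step input, C/C₀ ≈ ½·erfc((x−vt)/(2√(Dt))).
vt = 0.15 × 1300 = 195 m and 2√(Dt) = 2√(0.23 × 1300) = 34.58 m.
Argument (x−vt)/(2√(Dt)) = (180 − 195)/34.58 = -0.4338; ½·erfc(-0.4338) = 0.7302.
C = 86 × 0.7302 = 62.8 mg/L.

62.8 mg/L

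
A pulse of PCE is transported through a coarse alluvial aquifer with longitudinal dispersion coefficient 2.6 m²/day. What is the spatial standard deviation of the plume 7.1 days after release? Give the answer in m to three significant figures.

6.08 m

Dispersive spreading gives a Gaussian with σ² = 2Dt; advection only shifts the center.
σ = √(2 × 2.6 × 7.1) = 6.08 m.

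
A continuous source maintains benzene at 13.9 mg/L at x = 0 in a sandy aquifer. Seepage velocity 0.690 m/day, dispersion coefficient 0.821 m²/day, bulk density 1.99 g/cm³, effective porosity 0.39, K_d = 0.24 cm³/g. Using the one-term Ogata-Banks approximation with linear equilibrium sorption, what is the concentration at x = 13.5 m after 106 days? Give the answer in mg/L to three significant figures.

Retardation factor R = 1 + ρ_b·K_d/n = 1 + 1.99 × 0.24/0.39 = 2.225.
Sorption retards both mechanisms: v_R = v/R = 0.3101 m/day, D_R = D/R = 0.3690 m²/day.
v_R·t = 0.3101 × 106 = 32.8706 m; 2√(D_R t) = 12.51 m; argument = (13.5 − 32.8706)/12.51 = -1.548.
C = C₀ × ½·erfc(-1.548) = 13.9 × 0.9857 = 13.7 mg/L.

13.7 mg/L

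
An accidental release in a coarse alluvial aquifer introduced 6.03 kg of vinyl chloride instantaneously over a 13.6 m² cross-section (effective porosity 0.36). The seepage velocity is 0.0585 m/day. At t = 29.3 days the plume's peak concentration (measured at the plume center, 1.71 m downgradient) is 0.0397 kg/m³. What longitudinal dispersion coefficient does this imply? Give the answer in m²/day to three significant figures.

At the plume center C_max = M/(n_e·A·√(4πDt)), so D = M²/(4πt·(n_e·A·C_max)²).
n_e·A·C_max = 0.36 × 13.6 × 0.0397 = 0.1944 kg/m.
D = 6.03²/(4π × 29.3 × 0.1944²) = 2.61 m²/day.

2.61 m²/day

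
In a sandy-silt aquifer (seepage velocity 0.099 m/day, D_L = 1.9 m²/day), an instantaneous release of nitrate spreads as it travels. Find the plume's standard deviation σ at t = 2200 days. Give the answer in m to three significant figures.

91.4 m

Dispersive spreading gives a Gaussian with σ² = 2Dt; advection only shifts the center.
σ = √(2 × 1.9 × 2200) = 91.4 m.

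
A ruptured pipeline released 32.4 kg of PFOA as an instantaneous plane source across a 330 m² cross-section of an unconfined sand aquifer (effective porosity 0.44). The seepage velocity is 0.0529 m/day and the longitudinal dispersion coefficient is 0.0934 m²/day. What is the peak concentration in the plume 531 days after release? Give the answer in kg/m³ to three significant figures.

The peak of an instantaneous 1D plume sits at x = vt; there the Gaussian factor is 1 and C_max = M/(n_e·A·√(4πDt)), where n_e·A is the pore area the mass is dissolved in.
√(4πDt) = √(4π × 0.0934 × 531) = 24.96 m, so C_max = 32.4/(0.44 × 330 × 24.96) = 0.00894 kg/m³.

0.00894 kg/m³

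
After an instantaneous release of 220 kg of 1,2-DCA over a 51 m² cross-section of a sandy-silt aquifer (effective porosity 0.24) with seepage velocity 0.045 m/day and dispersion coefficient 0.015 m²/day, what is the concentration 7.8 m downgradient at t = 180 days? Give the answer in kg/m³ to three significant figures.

3.06 kg/m³

For an instantaneous plane source, C(x,t) = M/(n_e·A·√(4πDt)) · exp(−(x−vt)²/(4Dt)), with n_e·A the pore (flow) area.
Plume center vt = 0.045 × 180 = 8.1 m, so the well at 7.8 m is 0.3 m upgradient of the peak.
√(4πDt) = 5.825 m, giving peak height M/(n_e·A·√(4πDt)) = 220/(0.24 × 51 × 5.825) = 3.086 kg/m³.
(x−vt)²/(4Dt) = (-0.3)²/(4 × 0.015 × 180) = 0.008333; exp(−0.008333) = 0.9917.
C = 3.086 × 0.9917 = 3.06 kg/m³.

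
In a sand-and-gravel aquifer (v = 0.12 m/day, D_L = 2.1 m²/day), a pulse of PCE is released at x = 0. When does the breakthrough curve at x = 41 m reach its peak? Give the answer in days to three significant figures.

For the 1D instantaneous-source solution, setting ∂C/∂t = 0 at fixed x gives v²t² + 2Dt − x² = 0, so t = (√(D² + v²x²) − D)/v².
√(D² + v²x²) = √(2.1² + 0.12² × 41²) = 5.349; v² = 0.0144.
t = (5.349 − 2.1)/0.0144 = 226 days (vs. the pure-advection estimate x/v = 342 d).

226 days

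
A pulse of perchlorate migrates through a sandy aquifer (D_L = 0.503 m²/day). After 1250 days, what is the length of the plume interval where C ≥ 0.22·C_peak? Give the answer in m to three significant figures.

The plume is Gaussian with σ = √(2Dt) = √(2 × 0.503 × 1250) = 35.46 m.
C/C_peak = exp(−Δx²/(2σ²)) = 0.22 ⇒ Δx = σ·√(−2 ln 0.22) = 35.46 × 1.740 = 61.70 m.
Width = 2Δx = 123 m.

123 m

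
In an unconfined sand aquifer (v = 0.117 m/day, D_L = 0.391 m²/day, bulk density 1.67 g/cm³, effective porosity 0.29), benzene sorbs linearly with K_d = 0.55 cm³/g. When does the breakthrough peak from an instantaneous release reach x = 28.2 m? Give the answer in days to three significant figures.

Retardation factor R = 1 + ρ_b·K_d/n = 1 + 1.67 × 0.55/0.29 = 4.167.
Sorption retards both mechanisms: v_R = v/R = 0.02808 m/day, D_R = D/R = 0.09383 m²/day.
Peak time from v_R²t² + 2D_R t − x² = 0: t = (√(D_R² + v_R²x²) − D_R)/v_R².
√(D_R² + v_R²x²) = √(0.09383² + 0.02808² × 28.2²) = 0.7974; v_R² = 0.0007885.
t = (0.7974 − 0.09383)/0.0007885 = 892 days.

892 days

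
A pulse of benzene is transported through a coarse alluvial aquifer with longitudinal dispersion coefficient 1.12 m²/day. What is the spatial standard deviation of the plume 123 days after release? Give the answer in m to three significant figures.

16.6 m

Dispersive spreading gives a Gaussian with σ² = 2Dt; advection only shifts the center.
σ = √(2 × 1.12 × 123) = 16.6 m.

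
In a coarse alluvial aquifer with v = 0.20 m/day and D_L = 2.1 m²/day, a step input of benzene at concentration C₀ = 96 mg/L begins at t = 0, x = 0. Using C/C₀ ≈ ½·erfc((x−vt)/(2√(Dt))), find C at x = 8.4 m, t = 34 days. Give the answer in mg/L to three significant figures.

42.9 mg/L

For a continuous step input, C/C₀ ≈ ½·erfc((x−vt)/(2√(Dt))).
vt = 0.20 × 34 = 6.8 m and 2√(Dt) = 2√(2.1 × 34) = 16.90 m.
Argument (x−vt)/(2√(Dt)) = (8.4 − 6.8)/16.90 = 0.09467; ½·erfc(0.09467) = 0.4467.
C = 96 × 0.4467 = 42.9 mg/L.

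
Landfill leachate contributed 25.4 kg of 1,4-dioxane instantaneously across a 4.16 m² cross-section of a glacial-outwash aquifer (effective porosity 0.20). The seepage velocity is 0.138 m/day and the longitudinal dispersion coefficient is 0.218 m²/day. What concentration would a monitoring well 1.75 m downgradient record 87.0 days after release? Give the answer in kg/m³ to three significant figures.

For an instantaneous plane source, C(x,t) = M/(n_e·A·√(4πDt)) · exp(−(x−vt)²/(4Dt)), with n_e·A the pore (flow) area.
Plume center vt = 0.138 × 87.0 = 12.006 m, so the well at 1.75 m is 10.256 m upgradient of the peak.
√(4πDt) = 15.44 m, giving peak height M/(n_e·A·√(4πDt)) = 25.4/(0.20 × 4.16 × 15.44) = 1.977 kg/m³.
(x−vt)²/(4Dt) = (-10.256)²/(4 × 0.218 × 87.0) = 1.387; exp(−1.387) = 0.2498.
C = 1.977 × 0.2498 = 0.494 kg/m³.

0.494 kg/m³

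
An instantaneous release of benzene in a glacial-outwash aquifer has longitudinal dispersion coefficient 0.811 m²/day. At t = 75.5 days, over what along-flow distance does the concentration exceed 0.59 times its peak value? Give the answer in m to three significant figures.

22.7 m

The plume is Gaussian with σ = √(2Dt) = √(2 × 0.811 × 75.5) = 11.07 m.
C/C_peak = exp(−Δx²/(2σ²)) = 0.59 ⇒ Δx = σ·√(−2 ln 0.59) = 11.07 × 1.027 = 11.37 m.
Width = 2Δx = 22.7 m.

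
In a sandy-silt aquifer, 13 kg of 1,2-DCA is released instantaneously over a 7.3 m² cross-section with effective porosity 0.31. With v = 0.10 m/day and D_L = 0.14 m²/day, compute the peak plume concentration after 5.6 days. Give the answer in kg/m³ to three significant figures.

The peak of an instantaneous 1D plume sits at x = vt; there the Gaussian factor is 1 and C_max = M/(n_e·A·√(4πDt)), where n_e·A is the pore area the mass is dissolved in.
√(4πDt) = √(4π × 0.14 × 5.6) = 3.139 m, so C_max = 13/(0.31 × 7.3 × 3.139) = 1.83 kg/m³.

1.83 kg/m³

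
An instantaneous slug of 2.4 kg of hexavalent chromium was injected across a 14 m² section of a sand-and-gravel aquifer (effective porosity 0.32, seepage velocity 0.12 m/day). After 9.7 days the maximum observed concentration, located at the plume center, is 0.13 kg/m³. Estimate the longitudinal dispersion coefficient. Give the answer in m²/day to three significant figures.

At the plume center C_max = M/(n_e·A·√(4πDt)), so D = M²/(4πt·(n_e·A·C_max)²).
n_e·A·C_max = 0.32 × 14 × 0.13 = 0.5824 kg/m.
D = 2.4²/(4π × 9.7 × 0.5824²) = 0.139 m²/day.

0.139 m²/day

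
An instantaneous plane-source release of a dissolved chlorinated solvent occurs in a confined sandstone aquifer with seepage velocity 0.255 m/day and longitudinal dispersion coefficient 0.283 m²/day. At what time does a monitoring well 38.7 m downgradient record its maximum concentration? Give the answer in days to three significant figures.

147 days

For the 1D instantaneous-source solution, setting ∂C/∂t = 0 at fixed x gives v²t² + 2Dt − x² = 0, so t = (√(D² + v²x²) − D)/v².
√(D² + v²x²) = √(0.283² + 0.255² × 38.7²) = 9.873; v² = 0.065025.
t = (9.873 − 0.283)/0.065025 = 147 days (vs. the pure-advection estimate x/v = 152 d).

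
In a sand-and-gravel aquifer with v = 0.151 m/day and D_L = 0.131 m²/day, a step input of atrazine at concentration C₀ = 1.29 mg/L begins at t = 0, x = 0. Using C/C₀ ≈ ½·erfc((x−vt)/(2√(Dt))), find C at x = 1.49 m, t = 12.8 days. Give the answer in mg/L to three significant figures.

0.768 mg/L

For a continuous step input, C/C₀ ≈ ½·erfc((x−vt)/(2√(Dt))).
vt = 0.151 × 12.8 = 1.9328 m and 2√(Dt) = 2√(0.131 × 12.8) = 2.590 m.
Argument (x−vt)/(2√(Dt)) = (1.49 − 1.9328)/2.590 = -0.1710; ½·erfc(-0.1710) = 0.5955.
C = 1.29 × 0.5955 = 0.768 mg/L.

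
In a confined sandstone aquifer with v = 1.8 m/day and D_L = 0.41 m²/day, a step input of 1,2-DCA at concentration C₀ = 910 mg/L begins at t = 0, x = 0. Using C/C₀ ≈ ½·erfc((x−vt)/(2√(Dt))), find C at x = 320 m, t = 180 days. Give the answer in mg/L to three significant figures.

572 mg/L

For a continuous step input, C/C₀ ≈ ½·erfc((x−vt)/(2√(Dt))).
vt = 1.8 × 180 = 324 m and 2√(Dt) = 2√(0.41 × 180) = 17.18 m.
Argument (x−vt)/(2√(Dt)) = (320 − 324)/17.18 = -0.2328; ½·erfc(-0.2328) = 0.6290.
C = 910 × 0.6290 = 572 mg/L.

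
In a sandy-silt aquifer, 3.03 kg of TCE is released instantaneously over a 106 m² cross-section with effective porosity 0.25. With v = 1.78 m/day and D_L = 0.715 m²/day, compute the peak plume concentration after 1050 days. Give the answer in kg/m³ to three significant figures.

0.00118 kg/m³

The peak of an instantaneous 1D plume sits at x = vt; there the Gaussian factor is 1 and C_max = M/(n_e·A·√(4πDt)), where n_e·A is the pore area the mass is dissolved in.
√(4πDt) = √(4π × 0.715 × 1050) = 97.13 m, so C_max = 3.03/(0.25 × 106 × 97.13) = 0.00118 kg/m³.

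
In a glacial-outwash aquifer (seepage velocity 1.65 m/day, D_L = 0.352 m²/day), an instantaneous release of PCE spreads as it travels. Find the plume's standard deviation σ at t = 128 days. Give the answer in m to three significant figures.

Dispersive spreading gives a Gaussian with σ² = 2Dt; advection only shifts the center.
σ = √(2 × 0.352 × 128) = 9.49 m.

9.49 m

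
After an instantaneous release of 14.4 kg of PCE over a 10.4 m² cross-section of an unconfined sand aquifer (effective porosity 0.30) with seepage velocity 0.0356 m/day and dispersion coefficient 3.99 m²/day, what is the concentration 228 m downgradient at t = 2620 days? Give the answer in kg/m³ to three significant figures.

0.00825 kg/m³

For an instantaneous plane source, C(x,t) = M/(n_e·A·√(4πDt)) · exp(−(x−vt)²/(4Dt)), with n_e·A the pore (flow) area.
Plume center vt = 0.0356 × 2620 = 93.272 m, so the well at 228 m is 134.728 m downgradient of the peak.
√(4πDt) = 362.4 m, giving peak height M/(n_e·A·√(4πDt)) = 14.4/(0.30 × 10.4 × 362.4) = 0.01274 kg/m³.
(x−vt)²/(4Dt) = (134.728)²/(4 × 3.99 × 2620) = 0.4341; exp(−0.4341) = 0.6478.
C = 0.01274 × 0.6478 = 0.00825 kg/m³.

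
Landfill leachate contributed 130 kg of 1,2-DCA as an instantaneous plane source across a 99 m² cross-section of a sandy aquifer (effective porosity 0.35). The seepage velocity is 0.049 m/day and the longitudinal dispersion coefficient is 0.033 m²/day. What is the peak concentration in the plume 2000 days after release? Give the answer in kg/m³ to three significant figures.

0.130 kg/m³

The peak of an instantaneous 1D plume sits at x = vt; there the Gaussian factor is 1 and C_max = M/(n_e·A·√(4πDt)), where n_e·A is the pore area the mass is dissolved in.
√(4πDt) = √(4π × 0.033 × 2000) = 28.80 m, so C_max = 130/(0.35 × 99 × 28.80) = 0.130 kg/m³.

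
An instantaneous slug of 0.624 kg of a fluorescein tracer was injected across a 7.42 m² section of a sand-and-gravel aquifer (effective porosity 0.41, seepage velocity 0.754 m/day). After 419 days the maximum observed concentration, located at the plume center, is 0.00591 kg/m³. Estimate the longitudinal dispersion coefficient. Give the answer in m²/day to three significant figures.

At the plume center C_max = M/(n_e·A·√(4πDt)), so D = M²/(4πt·(n_e·A·C_max)²).
n_e·A·C_max = 0.41 × 7.42 × 0.00591 = 0.01798 kg/m.
D = 0.624²/(4π × 419 × 0.01798²) = 0.229 m²/day.

0.229 m²/day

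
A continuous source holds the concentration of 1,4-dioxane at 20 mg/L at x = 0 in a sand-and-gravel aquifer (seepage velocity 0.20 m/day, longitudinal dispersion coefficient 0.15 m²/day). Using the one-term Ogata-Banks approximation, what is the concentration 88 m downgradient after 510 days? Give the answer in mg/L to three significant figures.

For a continuous step input, C/C₀ ≈ ½·erfc((x−vt)/(2√(Dt))).
vt = 0.20 × 510 = 102 m and 2√(Dt) = 2√(0.15 × 510) = 17.49 m.
Argument (x−vt)/(2√(Dt)) = (88 − 102)/17.49 = -0.8005; ½·erfc(-0.8005) = 0.8712.
C = 20 × 0.8712 = 17.4 mg/L.

17.4 mg/L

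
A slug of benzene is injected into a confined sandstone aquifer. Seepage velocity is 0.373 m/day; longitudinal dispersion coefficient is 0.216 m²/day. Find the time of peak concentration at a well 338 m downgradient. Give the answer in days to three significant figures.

905 days

For the 1D instantaneous-source solution, setting ∂C/∂t = 0 at fixed x gives v²t² + 2Dt − x² = 0, so t = (√(D² + v²x²) − D)/v².
√(D² + v²x²) = √(0.216² + 0.373² × 338²) = 126.1; v² = 0.139129.
t = (126.1 − 0.216)/0.139129 = 905 days (vs. the pure-advection estimate x/v = 906 d).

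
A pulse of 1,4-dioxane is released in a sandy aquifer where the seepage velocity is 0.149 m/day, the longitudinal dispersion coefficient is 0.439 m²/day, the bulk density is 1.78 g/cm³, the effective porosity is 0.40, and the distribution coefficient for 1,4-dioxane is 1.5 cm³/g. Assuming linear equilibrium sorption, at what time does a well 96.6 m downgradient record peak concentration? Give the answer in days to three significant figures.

Retardation factor R = 1 + ρ_b·K_d/n = 1 + 1.78 × 1.5/0.40 = 7.675.
Sorption retards both mechanisms: v_R = v/R = 0.01941 m/day, D_R = D/R = 0.05720 m²/day.
Peak time from v_R²t² + 2D_R t − x² = 0: t = (√(D_R² + v_R²x²) − D_R)/v_R².
√(D_R² + v_R²x²) = √(0.05720² + 0.01941² × 96.6²) = 1.876; v_R² = 0.0003767.
t = (1.876 − 0.05720)/0.0003767 = 4830 days.

4830 days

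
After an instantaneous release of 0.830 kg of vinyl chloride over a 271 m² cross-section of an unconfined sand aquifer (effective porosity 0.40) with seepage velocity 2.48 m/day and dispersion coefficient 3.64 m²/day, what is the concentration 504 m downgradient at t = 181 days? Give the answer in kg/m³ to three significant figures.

For an instantaneous plane source, C(x,t) = M/(n_e·A·√(4πDt)) · exp(−(x−vt)²/(4Dt)), with n_e·A the pore (flow) area.
Plume center vt = 2.48 × 181 = 448.88 m, so the well at 504 m is 55.12 m downgradient of the peak.
√(4πDt) = 90.99 m, giving peak height M/(n_e·A·√(4πDt)) = 0.830/(0.40 × 271 × 90.99) = 8.415e-05 kg/m³.
(x−vt)²/(4Dt) = (55.12)²/(4 × 3.64 × 181) = 1.153; exp(−1.153) = 0.3157.
C = 8.415e-05 × 0.3157 = 2.66e-05 kg/m³.

2.66e-05 kg/m³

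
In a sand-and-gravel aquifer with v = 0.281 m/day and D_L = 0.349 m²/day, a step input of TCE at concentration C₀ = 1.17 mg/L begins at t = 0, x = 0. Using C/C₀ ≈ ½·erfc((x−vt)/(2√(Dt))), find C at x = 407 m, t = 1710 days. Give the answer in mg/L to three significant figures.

For a continuous step input, C/C₀ ≈ ½·erfc((x−vt)/(2√(Dt))).
vt = 0.281 × 1710 = 480.51 m and 2√(Dt) = 2√(0.349 × 1710) = 48.86 m.
Argument (x−vt)/(2√(Dt)) = (407 − 480.51)/48.86 = -1.505; ½·erfc(-1.505) = 0.9833.
C = 1.17 × 0.9833 = 1.15 mg/L.

1.15 mg/L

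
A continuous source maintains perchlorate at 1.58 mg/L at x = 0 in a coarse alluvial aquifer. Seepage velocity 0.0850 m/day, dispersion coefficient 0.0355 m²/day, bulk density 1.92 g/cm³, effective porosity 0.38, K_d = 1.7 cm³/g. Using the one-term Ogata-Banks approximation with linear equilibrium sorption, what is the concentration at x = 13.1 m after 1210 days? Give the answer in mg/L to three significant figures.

0.338 mg/L

Retardation factor R = 1 + ρ_b·K_d/n = 1 + 1.92 × 1.7/0.38 = 9.589.
Sorption retards both mechanisms: v_R = v/R = 0.008864 m/day, D_R = D/R = 0.003702 m²/day.
v_R·t = 0.008864 × 1210 = 10.72544 m; 2√(D_R t) = 4.233 m; argument = (13.1 − 10.72544)/4.233 = 0.5610.
C = C₀ × ½·erfc(0.5610) = 1.58 × 0.2138 = 0.338 mg/L.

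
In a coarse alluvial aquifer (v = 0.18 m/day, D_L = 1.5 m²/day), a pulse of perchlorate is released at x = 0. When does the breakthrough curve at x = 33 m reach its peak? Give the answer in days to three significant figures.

143 days

For the 1D instantaneous-source solution, setting ∂C/∂t = 0 at fixed x gives v²t² + 2Dt − x² = 0, so t = (√(D² + v²x²) − D)/v².
√(D² + v²x²) = √(1.5² + 0.18² × 33²) = 6.126; v² = 0.0324.
t = (6.126 − 1.5)/0.0324 = 143 days (vs. the pure-advection estimate x/v = 183 d).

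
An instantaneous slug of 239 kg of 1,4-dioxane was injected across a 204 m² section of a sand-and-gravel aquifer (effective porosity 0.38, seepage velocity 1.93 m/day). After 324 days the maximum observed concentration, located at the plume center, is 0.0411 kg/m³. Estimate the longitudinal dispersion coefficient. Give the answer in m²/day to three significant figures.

At the plume center C_max = M/(n_e·A·√(4πDt)), so D = M²/(4πt·(n_e·A·C_max)²).
n_e·A·C_max = 0.38 × 204 × 0.0411 = 3.186 kg/m.
D = 239²/(4π × 324 × 3.186²) = 1.38 m²/day.

1.38 m²/day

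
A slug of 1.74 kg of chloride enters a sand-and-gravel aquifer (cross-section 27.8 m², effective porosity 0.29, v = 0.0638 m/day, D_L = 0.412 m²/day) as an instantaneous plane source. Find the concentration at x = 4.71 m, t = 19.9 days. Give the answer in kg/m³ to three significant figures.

0.0148 kg/m³

For an instantaneous plane source, C(x,t) = M/(n_e·A·√(4πDt)) · exp(−(x−vt)²/(4Dt)), with n_e·A the pore (flow) area.
Plume center vt = 0.0638 × 19.9 = 1.26962 m, so the well at 4.71 m is 3.44038 m downgradient of the peak.
√(4πDt) = 10.15 m, giving peak height M/(n_e·A·√(4πDt)) = 1.74/(0.29 × 27.8 × 10.15) = 0.02126 kg/m³.
(x−vt)²/(4Dt) = (3.44038)²/(4 × 0.412 × 19.9) = 0.3609; exp(−0.3609) = 0.6970.
C = 0.02126 × 0.6970 = 0.0148 kg/m³.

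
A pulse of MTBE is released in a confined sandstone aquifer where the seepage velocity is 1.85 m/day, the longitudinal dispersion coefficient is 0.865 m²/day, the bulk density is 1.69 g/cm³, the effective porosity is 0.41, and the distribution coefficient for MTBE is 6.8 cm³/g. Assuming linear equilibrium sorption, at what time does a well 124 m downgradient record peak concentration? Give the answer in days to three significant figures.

Retardation factor R = 1 + ρ_b·K_d/n = 1 + 1.69 × 6.8/0.41 = 29.03.
Sorption retards both mechanisms: v_R = v/R = 0.06373 m/day, D_R = D/R = 0.02980 m²/day.
Peak time from v_R²t² + 2D_R t − x² = 0: t = (√(D_R² + v_R²x²) − D_R)/v_R².
√(D_R² + v_R²x²) = √(0.02980² + 0.06373² × 124²) = 7.903; v_R² = 0.004062.
t = (7.903 − 0.02980)/0.004062 = 1940 days.

1940 days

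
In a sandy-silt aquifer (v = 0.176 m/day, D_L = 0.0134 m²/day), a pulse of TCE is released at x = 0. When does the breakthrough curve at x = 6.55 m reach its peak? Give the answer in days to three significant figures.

36.8 days

For the 1D instantaneous-source solution, setting ∂C/∂t = 0 at fixed x gives v²t² + 2Dt − x² = 0, so t = (√(D² + v²x²) − D)/v².
√(D² + v²x²) = √(0.0134² + 0.176² × 6.55²) = 1.153; v² = 0.030976.
t = (1.153 − 0.0134)/0.030976 = 36.8 days (vs. the pure-advection estimate x/v = 37.2 d).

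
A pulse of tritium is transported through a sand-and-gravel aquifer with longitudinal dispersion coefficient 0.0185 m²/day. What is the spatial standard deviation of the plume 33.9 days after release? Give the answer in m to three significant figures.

1.12 m

Dispersive spreading gives a Gaussian with σ² = 2Dt; advection only shifts the center.
σ = √(2 × 0.0185 × 33.9) = 1.12 m.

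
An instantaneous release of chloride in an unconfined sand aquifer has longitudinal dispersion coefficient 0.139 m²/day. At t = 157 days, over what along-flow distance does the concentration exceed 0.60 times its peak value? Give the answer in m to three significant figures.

The plume is Gaussian with σ = √(2Dt) = √(2 × 0.139 × 157) = 6.607 m.
C/C_peak = exp(−Δx²/(2σ²)) = 0.60 ⇒ Δx = σ·√(−2 ln 0.60) = 6.607 × 1.011 = 6.680 m.
Width = 2Δx = 13.4 m.

13.4 m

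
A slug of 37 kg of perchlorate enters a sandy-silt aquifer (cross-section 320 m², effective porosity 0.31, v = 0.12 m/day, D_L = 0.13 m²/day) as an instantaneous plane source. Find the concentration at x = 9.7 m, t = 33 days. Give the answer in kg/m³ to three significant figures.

0.00745 kg/m³

For an instantaneous plane source, C(x,t) = M/(n_e·A·√(4πDt)) · exp(−(x−vt)²/(4Dt)), with n_e·A the pore (flow) area.
Plume center vt = 0.12 × 33 = 3.96 m, so the well at 9.7 m is 5.74 m downgradient of the peak.
√(4πDt) = 7.342 m, giving peak height M/(n_e·A·√(4πDt)) = 37/(0.31 × 320 × 7.342) = 0.05080 kg/m³.
(x−vt)²/(4Dt) = (5.74)²/(4 × 0.13 × 33) = 1.920; exp(−1.920) = 0.1466.
C = 0.05080 × 0.1466 = 0.00745 kg/m³.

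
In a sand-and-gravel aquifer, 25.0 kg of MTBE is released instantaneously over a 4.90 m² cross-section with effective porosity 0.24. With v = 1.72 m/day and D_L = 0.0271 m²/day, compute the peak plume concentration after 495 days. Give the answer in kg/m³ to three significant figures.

The peak of an instantaneous 1D plume sits at x = vt; there the Gaussian factor is 1 and C_max = M/(n_e·A·√(4πDt)), where n_e·A is the pore area the mass is dissolved in.
√(4πDt) = √(4π × 0.0271 × 495) = 12.98 m, so C_max = 25.0/(0.24 × 4.90 × 12.98) = 1.64 kg/m³.

1.64 kg/m³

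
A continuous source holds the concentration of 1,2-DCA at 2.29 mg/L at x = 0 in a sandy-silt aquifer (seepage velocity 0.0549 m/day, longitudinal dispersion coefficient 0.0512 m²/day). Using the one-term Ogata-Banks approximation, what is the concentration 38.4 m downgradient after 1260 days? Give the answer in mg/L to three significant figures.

2.28 mg/L

For a continuous step input, C/C₀ ≈ ½·erfc((x−vt)/(2√(Dt))).
vt = 0.0549 × 1260 = 69.174 m and 2√(Dt) = 2√(0.0512 × 1260) = 16.06 m.
Argument (x−vt)/(2√(Dt)) = (38.4 − 69.174)/16.06 = -1.916; ½·erfc(-1.916) = 0.9966.
C = 2.29 × 0.9966 = 2.28 mg/L.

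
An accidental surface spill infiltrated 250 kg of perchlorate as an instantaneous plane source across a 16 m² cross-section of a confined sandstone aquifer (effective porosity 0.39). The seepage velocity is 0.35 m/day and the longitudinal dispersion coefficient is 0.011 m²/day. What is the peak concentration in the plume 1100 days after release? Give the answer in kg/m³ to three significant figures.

The peak of an instantaneous 1D plume sits at x = vt; there the Gaussian factor is 1 and C_max = M/(n_e·A·√(4πDt)), where n_e·A is the pore area the mass is dissolved in.
√(4πDt) = √(4π × 0.011 × 1100) = 12.33 m, so C_max = 250/(0.39 × 16 × 12.33) = 3.25 kg/m³.

3.25 kg/m³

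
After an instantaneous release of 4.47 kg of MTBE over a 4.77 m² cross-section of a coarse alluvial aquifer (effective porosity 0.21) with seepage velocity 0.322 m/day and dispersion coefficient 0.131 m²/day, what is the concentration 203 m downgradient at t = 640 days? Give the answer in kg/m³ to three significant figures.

For an instantaneous plane source, C(x,t) = M/(n_e·A·√(4πDt)) · exp(−(x−vt)²/(4Dt)), with n_e·A the pore (flow) area.
Plume center vt = 0.322 × 640 = 206.08 m, so the well at 203 m is 3.08 m upgradient of the peak.
√(4πDt) = 32.46 m, giving peak height M/(n_e·A·√(4πDt)) = 4.47/(0.21 × 4.77 × 32.46) = 0.1375 kg/m³.
(x−vt)²/(4Dt) = (-3.08)²/(4 × 0.131 × 640) = 0.02829; exp(−0.02829) = 0.9721.
C = 0.1375 × 0.9721 = 0.134 kg/m³.

0.134 kg/m³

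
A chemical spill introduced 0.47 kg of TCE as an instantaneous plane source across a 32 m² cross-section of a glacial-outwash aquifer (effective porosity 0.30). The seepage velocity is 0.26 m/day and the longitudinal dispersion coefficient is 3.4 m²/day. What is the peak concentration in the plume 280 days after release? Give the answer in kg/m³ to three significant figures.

The peak of an instantaneous 1D plume sits at x = vt; there the Gaussian factor is 1 and C_max = M/(n_e·A·√(4πDt)), where n_e·A is the pore area the mass is dissolved in.
√(4πDt) = √(4π × 3.4 × 280) = 109.4 m, so C_max = 0.47/(0.30 × 32 × 109.4) = 0.000448 kg/m³.

0.000448 kg/m³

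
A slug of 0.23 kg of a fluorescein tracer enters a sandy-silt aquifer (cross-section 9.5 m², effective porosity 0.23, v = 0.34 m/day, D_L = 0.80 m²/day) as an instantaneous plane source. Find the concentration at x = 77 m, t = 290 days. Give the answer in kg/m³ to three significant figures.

0.00118 kg/m³

For an instantaneous plane source, C(x,t) = M/(n_e·A·√(4πDt)) · exp(−(x−vt)²/(4Dt)), with n_e·A the pore (flow) area.
Plume center vt = 0.34 × 290 = 98.6 m, so the well at 77 m is 21.6 m upgradient of the peak.
√(4πDt) = 53.99 m, giving peak height M/(n_e·A·√(4πDt)) = 0.23/(0.23 × 9.5 × 53.99) = 0.001950 kg/m³.
(x−vt)²/(4Dt) = (-21.6)²/(4 × 0.80 × 290) = 0.5028; exp(−0.5028) = 0.6048.
C = 0.001950 × 0.6048 = 0.00118 kg/m³.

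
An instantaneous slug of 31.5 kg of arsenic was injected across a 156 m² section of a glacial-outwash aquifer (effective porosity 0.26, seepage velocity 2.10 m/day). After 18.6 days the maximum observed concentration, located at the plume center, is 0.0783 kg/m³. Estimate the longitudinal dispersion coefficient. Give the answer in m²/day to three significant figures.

0.421 m²/day

At the plume center C_max = M/(n_e·A·√(4πDt)), so D = M²/(4πt·(n_e·A·C_max)²).
n_e·A·C_max = 0.26 × 156 × 0.0783 = 3.176 kg/m.
D = 31.5²/(4π × 18.6 × 3.176²) = 0.421 m²/day.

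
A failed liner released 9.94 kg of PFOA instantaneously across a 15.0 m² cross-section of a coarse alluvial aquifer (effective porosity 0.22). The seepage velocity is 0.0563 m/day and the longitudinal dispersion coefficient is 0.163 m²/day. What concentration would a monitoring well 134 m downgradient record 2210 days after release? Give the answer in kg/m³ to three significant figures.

For an instantaneous plane source, C(x,t) = M/(n_e·A·√(4πDt)) · exp(−(x−vt)²/(4Dt)), with n_e·A the pore (flow) area.
Plume center vt = 0.0563 × 2210 = 124.423 m, so the well at 134 m is 9.577 m downgradient of the peak.
√(4πDt) = 67.28 m, giving peak height M/(n_e·A·√(4πDt)) = 9.94/(0.22 × 15.0 × 67.28) = 0.04477 kg/m³.
(x−vt)²/(4Dt) = (9.577)²/(4 × 0.163 × 2210) = 0.06365; exp(−0.06365) = 0.9383.
C = 0.04477 × 0.9383 = 0.0420 kg/m³.

0.0420 kg/m³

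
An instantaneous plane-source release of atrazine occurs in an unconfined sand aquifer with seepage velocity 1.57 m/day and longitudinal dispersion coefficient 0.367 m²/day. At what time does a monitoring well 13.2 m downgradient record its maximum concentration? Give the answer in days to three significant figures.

For the 1D instantaneous-source solution, setting ∂C/∂t = 0 at fixed x gives v²t² + 2Dt − x² = 0, so t = (√(D² + v²x²) − D)/v².
√(D² + v²x²) = √(0.367² + 1.57² × 13.2²) = 20.73; v² = 2.4649.
t = (20.73 − 0.367)/2.4649 = 8.26 days (vs. the pure-advection estimate x/v = 8.41 d).

8.26 days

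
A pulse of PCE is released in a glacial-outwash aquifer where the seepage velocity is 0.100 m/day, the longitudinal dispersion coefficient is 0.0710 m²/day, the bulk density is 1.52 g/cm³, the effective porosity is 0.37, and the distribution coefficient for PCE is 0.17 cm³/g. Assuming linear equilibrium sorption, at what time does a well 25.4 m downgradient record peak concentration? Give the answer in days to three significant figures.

Retardation factor R = 1 + ρ_b·K_d/n = 1 + 1.52 × 0.17/0.37 = 1.698.
Sorption retards both mechanisms: v_R = v/R = 0.05889 m/day, D_R = D/R = 0.04181 m²/day.
Peak time from v_R²t² + 2D_R t − x² = 0: t = (√(D_R² + v_R²x²) − D_R)/v_R².
√(D_R² + v_R²x²) = √(0.04181² + 0.05889² × 25.4²) = 1.496; v_R² = 0.003468.
t = (1.496 − 0.04181)/0.003468 = 419 days.

419 days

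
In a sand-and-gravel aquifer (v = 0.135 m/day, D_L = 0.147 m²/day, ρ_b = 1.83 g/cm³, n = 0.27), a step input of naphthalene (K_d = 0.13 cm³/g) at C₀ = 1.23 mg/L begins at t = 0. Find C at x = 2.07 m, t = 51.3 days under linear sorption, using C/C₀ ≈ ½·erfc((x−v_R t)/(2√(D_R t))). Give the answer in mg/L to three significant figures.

0.880 mg/L

Retardation factor R = 1 + ρ_b·K_d/n = 1 + 1.83 × 0.13/0.27 = 1.881.
Sorption retards both mechanisms: v_R = v/R = 0.07177 m/day, D_R = D/R = 0.07815 m²/day.
v_R·t = 0.07177 × 51.3 = 3.681801 m; 2√(D_R t) = 4.005 m; argument = (2.07 − 3.681801)/4.005 = -0.4024.
C = C₀ × ½·erfc(-0.4024) = 1.23 × 0.7153 = 0.880 mg/L.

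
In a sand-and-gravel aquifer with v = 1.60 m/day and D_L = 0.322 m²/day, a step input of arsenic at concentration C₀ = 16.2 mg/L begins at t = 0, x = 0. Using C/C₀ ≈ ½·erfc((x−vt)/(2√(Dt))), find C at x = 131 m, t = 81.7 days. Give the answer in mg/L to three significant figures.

For a continuous step input, C/C₀ ≈ ½·erfc((x−vt)/(2√(Dt))).
vt = 1.60 × 81.7 = 130.72 m and 2√(Dt) = 2√(0.322 × 81.7) = 10.26 m.
Argument (x−vt)/(2√(Dt)) = (131 − 130.72)/10.26 = 0.02729; ½·erfc(0.02729) = 0.4846.
C = 16.2 × 0.4846 = 7.85 mg/L.

7.85 mg/L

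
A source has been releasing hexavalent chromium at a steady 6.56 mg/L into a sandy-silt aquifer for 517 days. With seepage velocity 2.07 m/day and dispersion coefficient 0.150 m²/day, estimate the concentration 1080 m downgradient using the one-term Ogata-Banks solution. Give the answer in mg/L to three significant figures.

1.41 mg/L

For a continuous step input, C/C₀ ≈ ½·erfc((x−vt)/(2√(Dt))).
vt = 2.07 × 517 = 1070.19 m and 2√(Dt) = 2√(0.150 × 517) = 17.61 m.
Argument (x−vt)/(2√(Dt)) = (1080 − 1070.19)/17.61 = 0.5571; ½·erfc(0.5571) = 0.2154.
C = 6.56 × 0.2154 = 1.41 mg/L.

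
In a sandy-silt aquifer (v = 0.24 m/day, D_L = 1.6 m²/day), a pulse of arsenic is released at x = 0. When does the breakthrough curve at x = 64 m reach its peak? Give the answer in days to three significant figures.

240 days

For the 1D instantaneous-source solution, setting ∂C/∂t = 0 at fixed x gives v²t² + 2Dt − x² = 0, so t = (√(D² + v²x²) − D)/v².
√(D² + v²x²) = √(1.6² + 0.24² × 64²) = 15.44; v² = 0.0576.
t = (15.44 − 1.6)/0.0576 = 240 days (vs. the pure-advection estimate x/v = 267 d).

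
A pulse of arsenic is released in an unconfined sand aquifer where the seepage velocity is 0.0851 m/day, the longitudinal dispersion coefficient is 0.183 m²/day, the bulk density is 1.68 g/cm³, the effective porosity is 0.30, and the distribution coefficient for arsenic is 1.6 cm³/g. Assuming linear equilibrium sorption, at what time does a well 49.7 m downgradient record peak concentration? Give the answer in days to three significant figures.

5570 days

Retardation factor R = 1 + ρ_b·K_d/n = 1 + 1.68 × 1.6/0.30 = 9.960.
Sorption retards both mechanisms: v_R = v/R = 0.008544 m/day, D_R = D/R = 0.01837 m²/day.
Peak time from v_R²t² + 2D_R t − x² = 0: t = (√(D_R² + v_R²x²) − D_R)/v_R².
√(D_R² + v_R²x²) = √(0.01837² + 0.008544² × 49.7²) = 0.4250; v_R² = 7.300e-05.
t = (0.4250 − 0.01837)/7.300e-05 = 5570 days.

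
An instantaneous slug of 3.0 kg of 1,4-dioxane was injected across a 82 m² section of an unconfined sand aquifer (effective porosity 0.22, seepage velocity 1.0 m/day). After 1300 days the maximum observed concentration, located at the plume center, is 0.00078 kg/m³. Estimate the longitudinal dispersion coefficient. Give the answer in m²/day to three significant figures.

At the plume center C_max = M/(n_e·A·√(4πDt)), so D = M²/(4πt·(n_e·A·C_max)²).
n_e·A·C_max = 0.22 × 82 × 0.00078 = 0.01407 kg/m.
D = 3.0²/(4π × 1300 × 0.01407²) = 2.78 m²/day.

2.78 m²/day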